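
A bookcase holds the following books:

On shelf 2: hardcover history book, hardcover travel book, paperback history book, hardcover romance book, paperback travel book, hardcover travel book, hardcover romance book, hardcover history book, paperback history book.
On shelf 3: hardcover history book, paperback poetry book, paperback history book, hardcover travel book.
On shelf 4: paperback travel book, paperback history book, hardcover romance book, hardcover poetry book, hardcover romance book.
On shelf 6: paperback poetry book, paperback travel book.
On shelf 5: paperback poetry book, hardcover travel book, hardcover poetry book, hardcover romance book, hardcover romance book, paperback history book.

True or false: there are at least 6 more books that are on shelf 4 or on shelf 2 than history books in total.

True

|books on shelf 4 or on shelf 2| = 14.
|history books| = 8.
The claim requires 14 − 8 = 6 ≥ 6, which holds.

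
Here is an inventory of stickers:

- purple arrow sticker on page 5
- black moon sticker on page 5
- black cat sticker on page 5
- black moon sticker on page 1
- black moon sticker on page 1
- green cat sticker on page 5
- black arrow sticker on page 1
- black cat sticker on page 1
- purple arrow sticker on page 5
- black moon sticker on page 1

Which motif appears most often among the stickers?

Counts by motif: moon 4, arrow 3, cat 3.
The maximum is 4, held uniquely by moon.

moon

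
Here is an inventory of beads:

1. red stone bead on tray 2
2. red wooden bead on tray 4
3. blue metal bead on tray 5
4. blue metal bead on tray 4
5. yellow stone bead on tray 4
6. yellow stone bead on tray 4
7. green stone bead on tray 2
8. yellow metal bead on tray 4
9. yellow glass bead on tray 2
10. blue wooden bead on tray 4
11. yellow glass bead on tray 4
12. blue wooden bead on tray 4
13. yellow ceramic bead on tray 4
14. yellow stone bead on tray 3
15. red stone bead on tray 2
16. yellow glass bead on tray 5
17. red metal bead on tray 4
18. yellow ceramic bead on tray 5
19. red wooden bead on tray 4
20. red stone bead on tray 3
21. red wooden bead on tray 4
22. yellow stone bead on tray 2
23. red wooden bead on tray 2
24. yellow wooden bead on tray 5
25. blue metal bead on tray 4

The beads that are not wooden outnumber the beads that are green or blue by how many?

12

beads that are not wooden: 18.
beads that are green or blue: 6.
18 − 6 = 12.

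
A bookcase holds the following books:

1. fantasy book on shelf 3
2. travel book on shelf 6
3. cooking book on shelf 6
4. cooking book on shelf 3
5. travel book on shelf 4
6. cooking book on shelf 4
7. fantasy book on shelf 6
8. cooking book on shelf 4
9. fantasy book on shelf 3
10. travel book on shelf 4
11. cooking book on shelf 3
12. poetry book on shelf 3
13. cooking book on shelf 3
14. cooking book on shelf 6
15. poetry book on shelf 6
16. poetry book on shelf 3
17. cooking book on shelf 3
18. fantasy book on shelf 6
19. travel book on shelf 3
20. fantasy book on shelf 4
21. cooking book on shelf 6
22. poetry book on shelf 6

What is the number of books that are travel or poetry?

poetry: 4; travel: 4; together 4 + 4 = 8.

8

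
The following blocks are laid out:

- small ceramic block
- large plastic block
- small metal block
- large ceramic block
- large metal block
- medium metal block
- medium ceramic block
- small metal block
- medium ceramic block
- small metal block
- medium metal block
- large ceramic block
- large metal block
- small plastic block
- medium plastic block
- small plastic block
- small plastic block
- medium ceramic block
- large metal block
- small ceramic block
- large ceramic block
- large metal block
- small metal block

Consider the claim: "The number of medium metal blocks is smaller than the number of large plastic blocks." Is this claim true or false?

False

medium metal blocks: 2.
large plastic blocks: 1.
The claim requires 2 < 1, which does not hold.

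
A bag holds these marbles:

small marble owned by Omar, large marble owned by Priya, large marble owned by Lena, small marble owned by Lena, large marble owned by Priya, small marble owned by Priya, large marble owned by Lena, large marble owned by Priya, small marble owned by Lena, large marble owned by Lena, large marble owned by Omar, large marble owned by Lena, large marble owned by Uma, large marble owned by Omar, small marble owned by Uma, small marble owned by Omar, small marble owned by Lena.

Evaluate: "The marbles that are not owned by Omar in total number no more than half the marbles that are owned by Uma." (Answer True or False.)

|marbles that are not owned by Omar| = 13.
|marbles owned by Uma| = 2.
The claim requires 2 × 13 = 26 ≤ 2, which does not hold.

False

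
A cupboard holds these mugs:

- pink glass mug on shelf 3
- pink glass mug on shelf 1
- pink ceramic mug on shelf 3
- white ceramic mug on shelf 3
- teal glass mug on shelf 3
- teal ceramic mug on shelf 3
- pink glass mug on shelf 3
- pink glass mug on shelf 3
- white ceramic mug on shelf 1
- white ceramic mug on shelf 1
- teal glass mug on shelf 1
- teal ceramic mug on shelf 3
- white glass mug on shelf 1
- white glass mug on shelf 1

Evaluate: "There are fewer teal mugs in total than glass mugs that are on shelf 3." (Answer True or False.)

False

|teal mugs| = 4.
|glass mugs on shelf 3| = 4.
The claim requires 4 < 4, which does not hold.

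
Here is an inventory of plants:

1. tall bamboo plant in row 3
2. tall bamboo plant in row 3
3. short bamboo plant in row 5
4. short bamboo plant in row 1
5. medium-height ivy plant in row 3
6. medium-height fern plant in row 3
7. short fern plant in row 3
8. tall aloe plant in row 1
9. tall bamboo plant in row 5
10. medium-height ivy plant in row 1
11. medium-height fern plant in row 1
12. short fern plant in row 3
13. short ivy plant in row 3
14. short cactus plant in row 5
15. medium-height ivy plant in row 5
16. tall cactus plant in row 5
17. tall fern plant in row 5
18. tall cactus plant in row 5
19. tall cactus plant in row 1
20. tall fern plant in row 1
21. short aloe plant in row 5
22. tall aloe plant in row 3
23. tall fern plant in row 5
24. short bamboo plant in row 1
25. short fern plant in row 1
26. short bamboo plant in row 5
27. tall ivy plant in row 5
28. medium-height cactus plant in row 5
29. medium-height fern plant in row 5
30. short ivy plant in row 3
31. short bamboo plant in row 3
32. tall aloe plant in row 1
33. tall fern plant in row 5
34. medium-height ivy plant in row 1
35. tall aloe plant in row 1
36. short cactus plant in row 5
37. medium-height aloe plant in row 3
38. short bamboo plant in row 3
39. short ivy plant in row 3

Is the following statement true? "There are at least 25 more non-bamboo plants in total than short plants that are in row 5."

True

|non-bamboo plants| = 30.
|short plants in row 5| = 5.
The claim requires 30 − 5 = 25 ≥ 25, which holds.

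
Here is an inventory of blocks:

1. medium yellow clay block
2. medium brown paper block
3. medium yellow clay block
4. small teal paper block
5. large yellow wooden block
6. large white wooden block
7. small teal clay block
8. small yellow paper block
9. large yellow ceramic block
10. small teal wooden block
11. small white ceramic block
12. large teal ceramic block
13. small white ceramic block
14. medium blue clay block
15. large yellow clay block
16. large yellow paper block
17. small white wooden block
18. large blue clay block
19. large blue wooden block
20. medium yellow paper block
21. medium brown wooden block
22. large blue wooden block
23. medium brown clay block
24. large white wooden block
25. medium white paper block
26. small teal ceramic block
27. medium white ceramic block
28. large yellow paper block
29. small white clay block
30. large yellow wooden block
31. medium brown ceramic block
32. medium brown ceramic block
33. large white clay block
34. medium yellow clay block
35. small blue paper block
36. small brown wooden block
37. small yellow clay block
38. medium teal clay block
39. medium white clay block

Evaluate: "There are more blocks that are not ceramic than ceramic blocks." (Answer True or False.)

True

blocks that are not ceramic: 31.
ceramic blocks: 8.
The claim requires 31 > 8, which holds.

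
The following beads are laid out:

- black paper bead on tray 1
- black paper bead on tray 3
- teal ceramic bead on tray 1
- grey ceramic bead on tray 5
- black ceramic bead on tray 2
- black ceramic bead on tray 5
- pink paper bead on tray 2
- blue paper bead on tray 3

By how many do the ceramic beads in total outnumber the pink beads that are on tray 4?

ceramic beads: 4.
pink beads on tray 4: 0.
4 − 0 = 4.

4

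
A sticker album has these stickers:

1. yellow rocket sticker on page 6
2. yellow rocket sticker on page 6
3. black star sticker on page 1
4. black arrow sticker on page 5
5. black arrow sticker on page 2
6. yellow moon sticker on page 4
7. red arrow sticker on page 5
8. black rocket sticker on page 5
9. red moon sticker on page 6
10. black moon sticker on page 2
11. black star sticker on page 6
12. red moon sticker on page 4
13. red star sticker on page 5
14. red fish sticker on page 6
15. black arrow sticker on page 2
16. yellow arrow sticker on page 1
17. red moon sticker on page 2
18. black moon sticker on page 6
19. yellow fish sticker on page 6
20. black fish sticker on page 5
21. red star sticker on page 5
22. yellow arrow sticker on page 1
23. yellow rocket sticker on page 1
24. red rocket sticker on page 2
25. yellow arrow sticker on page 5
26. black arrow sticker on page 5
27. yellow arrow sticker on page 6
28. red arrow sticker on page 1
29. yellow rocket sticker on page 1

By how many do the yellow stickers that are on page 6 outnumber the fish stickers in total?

1

yellow stickers on page 6: 4.
fish stickers: 3.
4 − 3 = 1.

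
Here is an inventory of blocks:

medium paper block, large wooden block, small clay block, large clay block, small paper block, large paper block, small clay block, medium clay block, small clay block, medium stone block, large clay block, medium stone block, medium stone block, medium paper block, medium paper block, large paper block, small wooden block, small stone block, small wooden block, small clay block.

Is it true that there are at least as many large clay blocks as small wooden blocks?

True

There are 2 large clay blocks.
There are 2 small wooden blocks.
The claim requires 2 ≥ 2, which holds.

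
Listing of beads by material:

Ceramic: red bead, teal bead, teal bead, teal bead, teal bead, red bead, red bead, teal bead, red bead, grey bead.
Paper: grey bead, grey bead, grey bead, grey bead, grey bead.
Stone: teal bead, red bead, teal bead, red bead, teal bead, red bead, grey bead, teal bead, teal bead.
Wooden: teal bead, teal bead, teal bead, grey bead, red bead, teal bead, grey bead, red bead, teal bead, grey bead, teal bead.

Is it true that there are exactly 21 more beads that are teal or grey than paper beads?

There are 26 beads that are teal or grey.
There are 5 paper beads.
The claim requires 26 − 5 (= 21) to equal 21, which holds.

True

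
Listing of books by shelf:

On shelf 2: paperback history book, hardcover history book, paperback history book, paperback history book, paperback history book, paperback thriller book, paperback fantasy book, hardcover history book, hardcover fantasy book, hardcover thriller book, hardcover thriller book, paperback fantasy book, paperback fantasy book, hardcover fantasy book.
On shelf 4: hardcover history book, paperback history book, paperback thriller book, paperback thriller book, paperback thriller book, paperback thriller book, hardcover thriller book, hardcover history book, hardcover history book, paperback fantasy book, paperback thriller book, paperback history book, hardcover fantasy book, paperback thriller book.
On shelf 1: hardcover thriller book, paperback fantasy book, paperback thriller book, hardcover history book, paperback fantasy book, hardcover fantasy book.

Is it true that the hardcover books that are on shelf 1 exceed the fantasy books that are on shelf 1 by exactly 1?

False

|hardcover books on shelf 1| = 3.
|fantasy books on shelf 1| = 3.
The claim requires 3 − 3 (= 0) to equal 1, which does not hold.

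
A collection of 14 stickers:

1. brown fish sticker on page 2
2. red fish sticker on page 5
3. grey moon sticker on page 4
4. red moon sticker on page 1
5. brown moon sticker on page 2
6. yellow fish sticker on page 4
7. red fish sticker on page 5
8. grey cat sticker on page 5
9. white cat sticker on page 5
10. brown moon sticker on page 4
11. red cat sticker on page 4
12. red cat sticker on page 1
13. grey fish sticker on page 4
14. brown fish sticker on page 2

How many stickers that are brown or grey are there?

brown: 4; grey: 3; together 4 + 3 = 7.

7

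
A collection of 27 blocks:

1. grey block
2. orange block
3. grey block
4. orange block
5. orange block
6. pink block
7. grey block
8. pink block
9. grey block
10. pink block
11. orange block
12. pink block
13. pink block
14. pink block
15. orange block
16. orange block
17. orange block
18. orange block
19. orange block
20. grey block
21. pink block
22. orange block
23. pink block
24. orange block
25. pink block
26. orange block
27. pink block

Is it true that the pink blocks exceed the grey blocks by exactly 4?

False

There are 10 pink blocks.
There are 5 grey blocks.
The claim requires 10 − 5 (= 5) to equal 4, which does not hold.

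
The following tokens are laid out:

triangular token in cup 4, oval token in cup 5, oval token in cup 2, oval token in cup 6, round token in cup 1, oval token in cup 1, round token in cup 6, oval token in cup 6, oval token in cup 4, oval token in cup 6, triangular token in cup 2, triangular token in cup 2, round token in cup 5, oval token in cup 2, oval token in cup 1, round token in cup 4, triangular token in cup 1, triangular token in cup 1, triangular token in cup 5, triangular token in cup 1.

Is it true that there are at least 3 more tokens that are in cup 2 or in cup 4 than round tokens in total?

True

|tokens in cup 2 or in cup 4| = 7.
|round tokens| = 4.
The claim requires 7 − 4 = 3 ≥ 3, which holds.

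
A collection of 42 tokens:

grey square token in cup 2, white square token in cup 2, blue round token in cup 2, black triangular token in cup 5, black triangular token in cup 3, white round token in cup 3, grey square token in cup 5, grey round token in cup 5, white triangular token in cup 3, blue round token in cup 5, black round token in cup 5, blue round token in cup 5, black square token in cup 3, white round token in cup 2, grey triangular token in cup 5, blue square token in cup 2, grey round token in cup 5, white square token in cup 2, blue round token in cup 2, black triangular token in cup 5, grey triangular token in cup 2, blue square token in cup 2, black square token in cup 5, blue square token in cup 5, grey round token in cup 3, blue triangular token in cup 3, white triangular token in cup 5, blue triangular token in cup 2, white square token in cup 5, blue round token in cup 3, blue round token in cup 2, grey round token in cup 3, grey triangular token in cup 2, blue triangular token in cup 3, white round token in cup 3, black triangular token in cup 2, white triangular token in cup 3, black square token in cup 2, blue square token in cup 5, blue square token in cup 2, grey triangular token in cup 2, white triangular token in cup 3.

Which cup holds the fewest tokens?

cup 3

Counts by cup: cup 2→16, cup 5→14, cup 3→12.
The minimum is 12, held uniquely by cup 3.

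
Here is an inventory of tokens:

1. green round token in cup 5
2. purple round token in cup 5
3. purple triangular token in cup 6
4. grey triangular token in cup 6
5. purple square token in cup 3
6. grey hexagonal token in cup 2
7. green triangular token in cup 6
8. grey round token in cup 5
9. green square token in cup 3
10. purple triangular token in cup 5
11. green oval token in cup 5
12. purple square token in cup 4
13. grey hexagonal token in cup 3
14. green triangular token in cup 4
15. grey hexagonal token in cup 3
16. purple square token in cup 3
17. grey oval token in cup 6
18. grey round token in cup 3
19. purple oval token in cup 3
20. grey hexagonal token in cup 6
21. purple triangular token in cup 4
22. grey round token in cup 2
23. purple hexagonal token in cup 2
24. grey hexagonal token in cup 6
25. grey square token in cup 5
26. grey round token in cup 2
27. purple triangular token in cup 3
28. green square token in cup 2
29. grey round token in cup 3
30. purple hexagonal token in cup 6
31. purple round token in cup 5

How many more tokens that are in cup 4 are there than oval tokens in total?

0

tokens in cup 4: 3.
oval tokens: 3.
3 − 3 = 0.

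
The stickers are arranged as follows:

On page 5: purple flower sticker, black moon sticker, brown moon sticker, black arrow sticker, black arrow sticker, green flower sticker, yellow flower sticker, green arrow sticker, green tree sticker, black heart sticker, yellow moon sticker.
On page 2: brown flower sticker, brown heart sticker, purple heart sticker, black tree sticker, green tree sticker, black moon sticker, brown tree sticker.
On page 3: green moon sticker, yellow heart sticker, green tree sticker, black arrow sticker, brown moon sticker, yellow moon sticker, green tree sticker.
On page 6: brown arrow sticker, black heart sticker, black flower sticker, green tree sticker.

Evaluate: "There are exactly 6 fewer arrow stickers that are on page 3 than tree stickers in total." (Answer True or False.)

True

|arrow stickers on page 3| = 1.
|tree stickers| = 7.
The claim requires 7 − 1 (= 6) to equal 6, which holds.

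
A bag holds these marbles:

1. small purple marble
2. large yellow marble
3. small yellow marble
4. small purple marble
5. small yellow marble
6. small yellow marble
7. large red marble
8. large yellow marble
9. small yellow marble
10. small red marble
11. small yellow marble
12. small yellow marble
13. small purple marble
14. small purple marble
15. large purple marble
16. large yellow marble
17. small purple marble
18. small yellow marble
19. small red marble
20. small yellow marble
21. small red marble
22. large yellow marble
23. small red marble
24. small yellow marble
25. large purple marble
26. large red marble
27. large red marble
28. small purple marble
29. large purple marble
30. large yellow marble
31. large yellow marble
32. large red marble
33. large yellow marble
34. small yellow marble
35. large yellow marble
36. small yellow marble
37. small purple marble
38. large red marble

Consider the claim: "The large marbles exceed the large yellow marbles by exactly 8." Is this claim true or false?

large marbles: 16.
large yellow marbles: 8.
The claim requires 16 − 8 (= 8) to equal 8, which holds.

True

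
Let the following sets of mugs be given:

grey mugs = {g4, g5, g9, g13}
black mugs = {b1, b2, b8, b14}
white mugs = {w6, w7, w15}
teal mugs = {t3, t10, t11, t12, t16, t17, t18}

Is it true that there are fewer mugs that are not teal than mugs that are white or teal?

False

mugs that are not teal: 11.
mugs that are white or teal: 10.
The claim requires 11 < 10, which does not hold.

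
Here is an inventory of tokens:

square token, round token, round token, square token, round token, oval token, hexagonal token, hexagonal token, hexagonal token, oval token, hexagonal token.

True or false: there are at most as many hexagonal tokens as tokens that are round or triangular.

False

hexagonal tokens: 4.
tokens that are round or triangular: 3.
The claim requires 4 ≤ 3, which does not hold.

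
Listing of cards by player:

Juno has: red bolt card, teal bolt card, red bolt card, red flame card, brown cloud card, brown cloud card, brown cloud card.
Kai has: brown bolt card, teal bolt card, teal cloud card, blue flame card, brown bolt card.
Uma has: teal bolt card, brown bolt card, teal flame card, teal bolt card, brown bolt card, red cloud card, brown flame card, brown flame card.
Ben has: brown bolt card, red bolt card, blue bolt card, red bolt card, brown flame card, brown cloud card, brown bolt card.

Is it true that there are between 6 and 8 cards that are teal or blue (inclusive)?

cards that are teal or blue: 8.
The claim requires 6 ≤ 8 ≤ 8, which holds.

True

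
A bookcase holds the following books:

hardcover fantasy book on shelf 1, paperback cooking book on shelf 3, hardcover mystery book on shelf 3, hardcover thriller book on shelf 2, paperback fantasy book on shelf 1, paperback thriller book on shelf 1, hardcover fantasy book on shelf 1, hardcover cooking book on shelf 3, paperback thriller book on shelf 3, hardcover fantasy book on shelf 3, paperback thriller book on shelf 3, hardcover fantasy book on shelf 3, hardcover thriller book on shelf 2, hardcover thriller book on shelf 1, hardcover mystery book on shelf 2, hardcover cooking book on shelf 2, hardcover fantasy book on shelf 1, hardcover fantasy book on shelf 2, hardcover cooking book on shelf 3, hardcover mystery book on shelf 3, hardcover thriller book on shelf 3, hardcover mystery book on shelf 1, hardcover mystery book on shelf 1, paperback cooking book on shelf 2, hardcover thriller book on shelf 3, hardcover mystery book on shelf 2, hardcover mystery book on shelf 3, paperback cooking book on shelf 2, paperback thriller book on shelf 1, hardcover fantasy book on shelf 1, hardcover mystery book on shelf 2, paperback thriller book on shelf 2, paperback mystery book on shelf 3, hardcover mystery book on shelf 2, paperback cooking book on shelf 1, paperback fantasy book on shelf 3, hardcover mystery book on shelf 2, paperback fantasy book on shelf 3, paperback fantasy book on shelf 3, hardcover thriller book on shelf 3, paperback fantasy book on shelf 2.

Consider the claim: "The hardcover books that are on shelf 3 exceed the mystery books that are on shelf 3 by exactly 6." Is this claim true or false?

True

There are 10 hardcover books on shelf 3.
There are 4 mystery books on shelf 3.
The claim requires 10 − 4 (= 6) to equal 6, which holds.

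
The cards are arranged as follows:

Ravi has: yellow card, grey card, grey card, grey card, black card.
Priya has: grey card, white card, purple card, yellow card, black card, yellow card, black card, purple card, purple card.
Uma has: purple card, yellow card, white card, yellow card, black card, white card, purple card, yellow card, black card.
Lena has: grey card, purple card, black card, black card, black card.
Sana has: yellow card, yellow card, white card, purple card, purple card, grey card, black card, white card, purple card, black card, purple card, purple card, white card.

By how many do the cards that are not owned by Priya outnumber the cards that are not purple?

2

cards that are not owned by Priya: 32.
cards that are not purple: 30.
32 − 30 = 2.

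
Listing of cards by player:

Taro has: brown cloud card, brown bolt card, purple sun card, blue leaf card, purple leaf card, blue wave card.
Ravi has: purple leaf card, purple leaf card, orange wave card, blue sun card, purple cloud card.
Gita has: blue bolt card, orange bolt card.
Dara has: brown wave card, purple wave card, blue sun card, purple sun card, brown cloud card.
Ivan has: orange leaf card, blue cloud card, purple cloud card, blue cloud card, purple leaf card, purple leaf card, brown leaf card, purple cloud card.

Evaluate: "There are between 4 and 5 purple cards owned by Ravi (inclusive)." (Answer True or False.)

False

|purple cards owned by Ravi| = 3.
The claim requires 4 ≤ 3 ≤ 5, which does not hold.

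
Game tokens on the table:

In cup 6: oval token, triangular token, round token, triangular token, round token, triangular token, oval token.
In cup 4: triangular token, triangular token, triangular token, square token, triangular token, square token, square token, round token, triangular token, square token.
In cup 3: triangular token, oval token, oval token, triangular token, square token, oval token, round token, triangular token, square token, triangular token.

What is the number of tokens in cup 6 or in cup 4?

in cup 4: 10; in cup 6: 7; together 10 + 7 = 17.

17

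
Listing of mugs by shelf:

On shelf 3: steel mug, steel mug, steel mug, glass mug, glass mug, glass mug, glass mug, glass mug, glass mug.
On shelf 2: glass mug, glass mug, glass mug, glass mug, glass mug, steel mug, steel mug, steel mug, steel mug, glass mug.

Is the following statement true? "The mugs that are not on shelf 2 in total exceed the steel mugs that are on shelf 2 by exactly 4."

False

There are 9 mugs that are not on shelf 2.
There are 4 steel mugs on shelf 2.
The claim requires 9 − 4 (= 5) to equal 4, which does not hold.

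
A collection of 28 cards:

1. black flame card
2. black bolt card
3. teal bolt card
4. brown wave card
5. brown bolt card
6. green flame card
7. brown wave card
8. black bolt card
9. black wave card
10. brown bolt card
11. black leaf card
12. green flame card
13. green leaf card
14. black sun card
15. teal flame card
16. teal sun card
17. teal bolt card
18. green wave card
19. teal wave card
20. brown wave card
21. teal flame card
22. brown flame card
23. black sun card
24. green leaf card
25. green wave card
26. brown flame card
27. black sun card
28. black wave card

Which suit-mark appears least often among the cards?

leaf

Counts by suit-mark: wave 8, flame 7, bolt 6, sun 4, leaf 3.
The minimum is 3, held uniquely by leaf.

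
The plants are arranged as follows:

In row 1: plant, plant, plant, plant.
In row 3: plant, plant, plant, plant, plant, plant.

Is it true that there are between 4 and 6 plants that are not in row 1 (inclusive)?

True

There are 6 plants that are not in row 1.
The claim requires 4 ≤ 6 ≤ 6, which holds.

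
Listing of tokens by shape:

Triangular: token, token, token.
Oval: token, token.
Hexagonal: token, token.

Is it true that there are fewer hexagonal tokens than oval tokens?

|hexagonal tokens| = 2.
|oval tokens| = 2.
The claim requires 2 < 2, which does not hold.

False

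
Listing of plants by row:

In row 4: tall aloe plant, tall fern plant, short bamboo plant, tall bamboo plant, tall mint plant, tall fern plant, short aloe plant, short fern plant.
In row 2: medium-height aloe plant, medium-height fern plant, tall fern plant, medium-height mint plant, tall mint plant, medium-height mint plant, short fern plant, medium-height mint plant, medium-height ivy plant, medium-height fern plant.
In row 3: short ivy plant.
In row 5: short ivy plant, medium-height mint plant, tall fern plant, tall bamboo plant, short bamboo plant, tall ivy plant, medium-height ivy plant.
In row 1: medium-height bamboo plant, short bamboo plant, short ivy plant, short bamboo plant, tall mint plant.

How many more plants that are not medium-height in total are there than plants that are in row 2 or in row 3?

10

plants that are not medium-height: 21.
plants in row 2 or in row 3: 11.
21 − 11 = 10.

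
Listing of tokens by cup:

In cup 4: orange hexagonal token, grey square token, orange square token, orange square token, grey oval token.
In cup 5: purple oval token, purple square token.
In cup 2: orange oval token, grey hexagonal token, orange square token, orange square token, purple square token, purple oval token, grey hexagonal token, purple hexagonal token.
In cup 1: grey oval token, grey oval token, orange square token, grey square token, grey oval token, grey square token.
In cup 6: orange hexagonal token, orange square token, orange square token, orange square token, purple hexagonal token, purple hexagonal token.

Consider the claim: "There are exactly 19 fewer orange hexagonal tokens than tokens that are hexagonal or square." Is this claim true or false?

False

There are 2 orange hexagonal tokens.
There are 20 tokens that are hexagonal or square.
The claim requires 20 − 2 (= 18) to equal 19, which does not hold.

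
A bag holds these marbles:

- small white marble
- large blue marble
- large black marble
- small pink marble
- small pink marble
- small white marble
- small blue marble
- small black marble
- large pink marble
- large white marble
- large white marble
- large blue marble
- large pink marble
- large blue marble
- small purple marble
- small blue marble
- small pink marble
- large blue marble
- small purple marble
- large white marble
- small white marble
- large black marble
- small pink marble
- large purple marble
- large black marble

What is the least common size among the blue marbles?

small

Counts by size (restricted to blue marbles): large 4, small 2.
The minimum is 2, held uniquely by small.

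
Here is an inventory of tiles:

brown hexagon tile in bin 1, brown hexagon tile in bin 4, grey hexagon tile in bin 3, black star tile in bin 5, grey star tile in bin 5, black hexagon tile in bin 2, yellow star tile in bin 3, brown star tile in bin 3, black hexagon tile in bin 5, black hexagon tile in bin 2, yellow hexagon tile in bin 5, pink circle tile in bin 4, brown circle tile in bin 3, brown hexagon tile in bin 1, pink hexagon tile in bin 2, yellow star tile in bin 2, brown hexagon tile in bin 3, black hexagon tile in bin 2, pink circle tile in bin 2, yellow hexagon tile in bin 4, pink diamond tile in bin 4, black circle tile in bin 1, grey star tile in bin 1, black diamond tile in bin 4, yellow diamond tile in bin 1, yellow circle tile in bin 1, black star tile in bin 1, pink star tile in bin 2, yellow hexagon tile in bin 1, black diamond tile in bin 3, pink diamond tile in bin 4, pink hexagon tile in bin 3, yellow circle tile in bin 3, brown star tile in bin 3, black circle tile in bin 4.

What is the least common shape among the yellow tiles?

Counts by shape (restricted to yellow tiles): hexagon 3, star 2, circle 2, diamond 1.
The minimum is 1, held uniquely by diamond.

diamond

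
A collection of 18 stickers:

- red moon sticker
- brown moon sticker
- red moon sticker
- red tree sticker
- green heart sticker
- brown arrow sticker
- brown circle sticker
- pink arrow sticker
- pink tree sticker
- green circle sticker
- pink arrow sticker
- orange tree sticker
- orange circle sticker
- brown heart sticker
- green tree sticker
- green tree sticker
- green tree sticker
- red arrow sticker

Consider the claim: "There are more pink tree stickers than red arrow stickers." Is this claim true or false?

False

There is 1 pink tree sticker.
There is 1 red arrow sticker.
The claim requires 1 > 1, which does not hold.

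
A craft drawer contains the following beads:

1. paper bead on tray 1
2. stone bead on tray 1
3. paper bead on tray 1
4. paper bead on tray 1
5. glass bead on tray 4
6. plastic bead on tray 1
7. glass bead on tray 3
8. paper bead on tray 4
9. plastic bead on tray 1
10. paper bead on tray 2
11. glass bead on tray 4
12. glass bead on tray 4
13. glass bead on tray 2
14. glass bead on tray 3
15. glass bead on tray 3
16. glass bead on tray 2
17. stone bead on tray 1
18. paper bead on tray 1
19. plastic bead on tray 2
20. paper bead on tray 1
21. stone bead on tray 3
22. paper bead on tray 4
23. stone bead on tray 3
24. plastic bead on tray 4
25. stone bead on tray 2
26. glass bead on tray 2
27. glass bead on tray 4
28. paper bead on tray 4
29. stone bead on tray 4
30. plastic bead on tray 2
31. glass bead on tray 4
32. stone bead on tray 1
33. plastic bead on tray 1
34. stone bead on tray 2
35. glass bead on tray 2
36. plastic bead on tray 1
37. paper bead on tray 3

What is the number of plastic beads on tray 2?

2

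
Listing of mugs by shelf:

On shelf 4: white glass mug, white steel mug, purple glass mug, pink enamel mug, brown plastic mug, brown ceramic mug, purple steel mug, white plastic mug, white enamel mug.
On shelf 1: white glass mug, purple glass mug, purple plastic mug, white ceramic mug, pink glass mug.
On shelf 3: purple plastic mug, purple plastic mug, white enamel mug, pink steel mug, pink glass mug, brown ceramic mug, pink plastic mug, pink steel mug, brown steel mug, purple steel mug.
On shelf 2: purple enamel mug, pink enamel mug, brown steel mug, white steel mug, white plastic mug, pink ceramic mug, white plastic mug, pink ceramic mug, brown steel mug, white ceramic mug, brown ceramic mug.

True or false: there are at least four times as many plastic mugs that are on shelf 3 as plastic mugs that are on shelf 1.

|plastic mugs on shelf 3| = 3.
|plastic mugs on shelf 1| = 1.
The claim requires 3 ≥ 4 × 1 = 4, which does not hold.

False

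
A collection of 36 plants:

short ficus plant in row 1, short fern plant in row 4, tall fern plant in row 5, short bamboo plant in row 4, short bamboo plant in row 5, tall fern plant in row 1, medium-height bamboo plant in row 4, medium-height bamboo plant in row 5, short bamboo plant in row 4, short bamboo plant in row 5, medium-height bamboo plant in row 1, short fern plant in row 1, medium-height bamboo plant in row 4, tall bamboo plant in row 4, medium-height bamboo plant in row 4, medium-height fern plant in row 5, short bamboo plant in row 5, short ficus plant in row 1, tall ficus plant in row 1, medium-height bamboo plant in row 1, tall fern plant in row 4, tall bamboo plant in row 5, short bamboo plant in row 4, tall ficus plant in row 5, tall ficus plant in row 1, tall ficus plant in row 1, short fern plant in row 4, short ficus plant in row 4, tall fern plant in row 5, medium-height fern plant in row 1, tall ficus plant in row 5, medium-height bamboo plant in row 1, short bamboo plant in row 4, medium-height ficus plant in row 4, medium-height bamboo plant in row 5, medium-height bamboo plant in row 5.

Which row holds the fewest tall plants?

Counts by row (restricted to tall plants): row 5→5, row 1→4, row 4→2.
The minimum is 2, held uniquely by row 4.

row 4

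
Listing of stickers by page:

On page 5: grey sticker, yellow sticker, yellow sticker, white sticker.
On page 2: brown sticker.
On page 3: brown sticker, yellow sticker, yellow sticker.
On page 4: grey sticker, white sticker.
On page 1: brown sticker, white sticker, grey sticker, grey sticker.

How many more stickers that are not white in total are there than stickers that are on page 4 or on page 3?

6

stickers that are not white: 11.
stickers on page 4 or on page 3: 5.
11 − 5 = 6.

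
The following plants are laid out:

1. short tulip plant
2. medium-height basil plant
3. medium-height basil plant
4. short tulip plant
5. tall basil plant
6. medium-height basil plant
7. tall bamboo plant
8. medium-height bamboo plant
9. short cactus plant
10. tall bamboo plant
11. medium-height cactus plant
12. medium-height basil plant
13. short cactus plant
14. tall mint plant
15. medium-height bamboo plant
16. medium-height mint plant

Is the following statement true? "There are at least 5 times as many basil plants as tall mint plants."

|basil plants| = 5.
|tall mint plants| = 1.
The claim requires 5 ≥ 5 × 1 = 5, which holds.

True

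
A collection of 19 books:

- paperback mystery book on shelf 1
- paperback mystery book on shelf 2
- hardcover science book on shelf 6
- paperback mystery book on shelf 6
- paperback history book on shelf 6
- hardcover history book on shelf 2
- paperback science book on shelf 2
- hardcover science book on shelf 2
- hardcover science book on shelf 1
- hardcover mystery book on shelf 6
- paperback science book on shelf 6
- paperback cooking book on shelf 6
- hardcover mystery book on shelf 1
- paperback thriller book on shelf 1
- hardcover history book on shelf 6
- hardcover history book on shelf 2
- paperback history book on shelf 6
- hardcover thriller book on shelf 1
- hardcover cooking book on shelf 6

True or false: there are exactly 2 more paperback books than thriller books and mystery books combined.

paperback books: 9.
thriller books: 2; mystery books: 5; combined: 2 + 5 = 7.
The claim requires 9 − 7 (= 2) to equal 2, which holds.

True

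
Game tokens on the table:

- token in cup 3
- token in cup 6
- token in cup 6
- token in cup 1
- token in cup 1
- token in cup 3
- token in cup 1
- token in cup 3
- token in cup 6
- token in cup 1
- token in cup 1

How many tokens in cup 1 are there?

5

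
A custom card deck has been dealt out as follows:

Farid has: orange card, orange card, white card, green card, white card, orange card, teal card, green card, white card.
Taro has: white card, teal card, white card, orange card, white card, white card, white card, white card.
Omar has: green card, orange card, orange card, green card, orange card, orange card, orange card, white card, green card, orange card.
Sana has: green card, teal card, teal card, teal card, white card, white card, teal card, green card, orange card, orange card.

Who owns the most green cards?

Omar

Counts by player (restricted to green cards): Omar→3, Farid→2, Sana→2, Taro→0.
The maximum is 3, held uniquely by Omar.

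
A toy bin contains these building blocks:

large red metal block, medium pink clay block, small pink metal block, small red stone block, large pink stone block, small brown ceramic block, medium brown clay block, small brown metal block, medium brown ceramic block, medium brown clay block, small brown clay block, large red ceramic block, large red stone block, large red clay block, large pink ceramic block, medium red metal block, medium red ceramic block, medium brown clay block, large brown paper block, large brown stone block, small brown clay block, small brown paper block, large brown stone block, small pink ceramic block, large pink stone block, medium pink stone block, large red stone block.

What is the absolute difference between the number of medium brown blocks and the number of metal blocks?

medium brown blocks: 4. metal blocks: 4.
|4 − 4| = 4 − 4 = 0.

0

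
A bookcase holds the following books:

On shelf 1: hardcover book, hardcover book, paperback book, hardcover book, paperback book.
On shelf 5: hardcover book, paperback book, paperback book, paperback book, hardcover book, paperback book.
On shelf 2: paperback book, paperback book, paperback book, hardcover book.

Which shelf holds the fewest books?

shelf 2

Counts by shelf: shelf 5→6, shelf 1→5, shelf 2→4.
The minimum is 4, held uniquely by shelf 2.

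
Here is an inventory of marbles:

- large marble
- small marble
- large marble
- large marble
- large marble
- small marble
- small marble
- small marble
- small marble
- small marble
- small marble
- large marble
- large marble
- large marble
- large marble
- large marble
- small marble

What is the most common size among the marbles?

Counts by size: large 9, small 8.
The maximum is 9, held uniquely by large.

large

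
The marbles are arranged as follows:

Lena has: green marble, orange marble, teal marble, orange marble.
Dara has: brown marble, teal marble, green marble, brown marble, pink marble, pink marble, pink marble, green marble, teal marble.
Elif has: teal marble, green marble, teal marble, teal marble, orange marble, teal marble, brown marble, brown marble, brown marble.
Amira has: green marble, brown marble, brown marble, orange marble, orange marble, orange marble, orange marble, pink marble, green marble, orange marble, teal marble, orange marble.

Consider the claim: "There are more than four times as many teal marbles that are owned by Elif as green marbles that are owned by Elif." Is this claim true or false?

Count of teal marbles owned by Elif: 4.
Count of green marbles owned by Elif: 1.
The claim requires 4 > 4 × 1 = 4, which does not hold.

False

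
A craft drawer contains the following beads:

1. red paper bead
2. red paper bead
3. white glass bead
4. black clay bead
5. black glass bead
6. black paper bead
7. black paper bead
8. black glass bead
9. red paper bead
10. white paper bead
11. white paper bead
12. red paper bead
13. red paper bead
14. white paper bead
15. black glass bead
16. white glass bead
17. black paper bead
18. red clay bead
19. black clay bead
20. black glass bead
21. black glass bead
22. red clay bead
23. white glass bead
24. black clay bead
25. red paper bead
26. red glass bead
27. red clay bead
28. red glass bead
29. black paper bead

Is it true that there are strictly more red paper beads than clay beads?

There are 6 red paper beads.
There are 6 clay beads.
The claim requires 6 > 6, which does not hold.

False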